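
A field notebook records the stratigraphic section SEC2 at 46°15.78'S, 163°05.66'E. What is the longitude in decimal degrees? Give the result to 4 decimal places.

163° + 5.66′/60 = 163 + 0.09433 = 163.0943°

163.0943°E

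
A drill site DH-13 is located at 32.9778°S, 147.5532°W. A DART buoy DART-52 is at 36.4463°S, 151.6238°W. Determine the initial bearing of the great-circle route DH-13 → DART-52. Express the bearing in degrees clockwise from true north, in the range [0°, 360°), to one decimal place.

222.8°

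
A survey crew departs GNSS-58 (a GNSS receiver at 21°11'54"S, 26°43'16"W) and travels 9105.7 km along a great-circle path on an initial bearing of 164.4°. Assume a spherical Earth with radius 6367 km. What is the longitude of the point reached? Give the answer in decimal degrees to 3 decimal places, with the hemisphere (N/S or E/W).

GNSS-58: φ = -21.19833°, λ = -26.72111°
δ = d/R = 9105.7/6367 = 1.430140 rad
φ₂ = arcsin(sin φ₁ cos δ + cos φ₁ sin δ cos θ)
   = arcsin(-0.36160·0.14019 + 0.93233·0.99012·-0.96316) = -70.02045°
λ₂ = λ₁ + atan2(sin θ sin δ cos φ₁, cos δ − sin φ₁ sin φ₂) = 102.08528°

102.085°E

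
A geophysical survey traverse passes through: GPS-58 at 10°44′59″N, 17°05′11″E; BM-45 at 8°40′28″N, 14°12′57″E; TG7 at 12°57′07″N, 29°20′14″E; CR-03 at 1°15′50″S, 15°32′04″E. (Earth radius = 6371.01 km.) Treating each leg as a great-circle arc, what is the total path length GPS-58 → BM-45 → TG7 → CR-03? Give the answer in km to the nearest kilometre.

4303 km

GPS-58: φ = +10.74972°, λ = +17.08639°
BM-45: φ = +8.67444°, λ = +14.21583°
TG7: φ = +12.95194°, λ = +29.33722°
CR-03: φ = -1.26389°, λ = +15.53444°
GPS-58→BM-45: c = 0.061239 rad, d = 390.16 km
BM-45→TG7: c = 0.269678 rad, d = 1718.12 km
TG7→CR-03: c = 0.344508 rad, d = 2194.86 km
Total = 390.16 + 1718.12 + 2194.86 = 4303.14 km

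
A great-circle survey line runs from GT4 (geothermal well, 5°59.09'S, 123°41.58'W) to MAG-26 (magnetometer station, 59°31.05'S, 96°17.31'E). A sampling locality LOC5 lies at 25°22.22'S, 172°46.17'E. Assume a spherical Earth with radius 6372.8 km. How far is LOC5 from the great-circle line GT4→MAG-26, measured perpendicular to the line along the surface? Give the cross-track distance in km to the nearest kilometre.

GT4: φ = -5.98483°, λ = -123.69300°
MAG-26: φ = -59.51750°, λ = +96.28850°
LOC5: φ = -25.37033°, λ = +172.76950°
δ₁₃ = central angle GT4→LOC5 = 1.109493 rad  (haversine)
θ₁₃ = bearing GT4→LOC5 = 244.596°,  θ₁₂ = bearing GT4→MAG-26 = 199.957°
dₓₜ = R·arcsin(sin δ₁₃ · sin(θ₁₃ − θ₁₂)) = 6372.8·arcsin(0.89547·sin(44.639°)) = 4336.805 km
|dₓₜ| = 4336.805 km

4337 km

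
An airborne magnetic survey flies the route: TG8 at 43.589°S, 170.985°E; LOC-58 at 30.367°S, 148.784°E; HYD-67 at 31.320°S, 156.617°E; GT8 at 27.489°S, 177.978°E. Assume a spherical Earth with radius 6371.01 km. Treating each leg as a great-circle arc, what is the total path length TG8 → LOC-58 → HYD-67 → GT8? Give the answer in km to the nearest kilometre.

5311 km

TG8→LOC-58: c = 0.384033 rad, d = 2446.68 km
LOC-58→HYD-67: c = 0.118523 rad, d = 755.11 km
HYD-67→GT8: c = 0.331038 rad, d = 2109.04 km
Total = 2446.68 + 755.11 + 2109.04 = 5310.83 km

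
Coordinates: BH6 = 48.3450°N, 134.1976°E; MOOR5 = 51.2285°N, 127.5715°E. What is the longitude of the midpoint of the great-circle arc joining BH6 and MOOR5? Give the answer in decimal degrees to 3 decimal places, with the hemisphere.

Bx = cos φ₂ cos Δλ = 0.622033,  By = cos φ₂ sin Δλ = -0.072259
φₘ = atan2(sin φ₁ + sin φ₂, √((cos φ₁ + Bx)² + By²)) = 49.83395°
λₘ = λ₁ + atan2(By, cos φ₁ + Bx) = 130.98329°

130.983°E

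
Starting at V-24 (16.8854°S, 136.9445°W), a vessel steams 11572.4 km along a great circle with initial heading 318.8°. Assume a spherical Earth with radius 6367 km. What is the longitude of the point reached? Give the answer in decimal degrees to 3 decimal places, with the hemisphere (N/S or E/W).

131.100°E

δ = d/R = 11572.4/6367 = 1.817559 rad
φ₂ = arcsin(sin φ₁ cos δ + cos φ₁ sin δ cos θ)
   = arcsin(-0.29046·-0.24427 + 0.95689·0.96971·0.75241) = 50.27460°
λ₂ = λ₁ + atan2(sin θ sin δ cos φ₁, cos δ − sin φ₁ sin φ₂) = 131.09984°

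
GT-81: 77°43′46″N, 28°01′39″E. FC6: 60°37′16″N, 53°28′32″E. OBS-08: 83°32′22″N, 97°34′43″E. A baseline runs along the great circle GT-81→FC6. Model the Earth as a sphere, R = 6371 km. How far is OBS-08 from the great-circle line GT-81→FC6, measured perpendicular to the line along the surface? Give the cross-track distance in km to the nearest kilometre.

1233 km

GT-81: φ = +77.72944°, λ = +28.02750°
FC6: φ = +60.62111°, λ = +53.47556°
OBS-08: φ = +83.53944°, λ = +97.57861°
δ₁₃ = central angle GT-81→OBS-08 = 0.203802 rad  (haversine)
θ₁₃ = bearing GT-81→OBS-08 = 31.393°,  θ₁₂ = bearing GT-81→FC6 = 139.598°
dₓₜ = R·arcsin(sin δ₁₃ · sin(θ₁₃ − θ₁₂)) = 6371·arcsin(0.20239·sin(-108.204°)) = -1232.585 km
|dₓₜ| = 1232.585 km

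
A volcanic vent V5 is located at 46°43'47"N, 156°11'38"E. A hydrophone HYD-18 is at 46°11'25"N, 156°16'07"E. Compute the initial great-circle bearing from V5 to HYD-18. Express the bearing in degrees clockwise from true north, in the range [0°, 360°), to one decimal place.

V5: φ = +46.72972°, λ = +156.19389°
HYD-18: φ = +46.19028°, λ = +156.26861°
Δλ = 0.0747°
y = sin Δλ · cos φ₂ = 0.000903
x = cos φ₁ sin φ₂ − sin φ₁ cos φ₂ cos Δλ = -0.009415
θ = atan2(y, x) = 174.5223° → 174.5223° (mod 360°)

174.5°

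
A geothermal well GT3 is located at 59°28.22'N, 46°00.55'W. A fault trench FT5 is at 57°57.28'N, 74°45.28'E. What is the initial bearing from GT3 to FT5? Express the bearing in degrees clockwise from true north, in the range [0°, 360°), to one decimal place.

GT3: φ = +59.47033°, λ = -46.00917°
FT5: φ = +57.95467°, λ = +74.75467°
Δλ = 120.7638°
y = sin Δλ · cos φ₂ = 0.455927
x = cos φ₁ sin φ₂ − sin φ₁ cos φ₂ cos Δλ = 0.664354
θ = atan2(y, x) = 34.4607° → 34.4607° (mod 360°)

34.5°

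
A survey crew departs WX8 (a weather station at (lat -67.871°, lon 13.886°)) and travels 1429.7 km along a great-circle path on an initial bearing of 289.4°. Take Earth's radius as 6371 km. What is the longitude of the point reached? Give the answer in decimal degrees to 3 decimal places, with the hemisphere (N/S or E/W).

11.835°W

δ = d/R = 1429.7/6371 = 0.224407 rad
φ₂ = arcsin(sin φ₁ cos δ + cos φ₁ sin δ cos θ)
   = arcsin(-0.92634·0.97493 + 0.37669·0.22253·0.33216) = -61.07668°
λ₂ = λ₁ + atan2(sin θ sin δ cos φ₁, cos δ − sin φ₁ sin φ₂) = -11.83502°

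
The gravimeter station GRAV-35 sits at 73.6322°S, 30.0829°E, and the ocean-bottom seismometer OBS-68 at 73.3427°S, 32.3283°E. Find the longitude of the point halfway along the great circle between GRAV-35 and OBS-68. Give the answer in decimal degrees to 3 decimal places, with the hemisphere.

Bx = cos φ₂ cos Δλ = 0.286427,  By = cos φ₂ sin Δλ = 0.011231
φₘ = atan2(sin φ₁ + sin φ₂, √((cos φ₁ + Bx)² + By²)) = -73.49045°
λₘ = λ₁ + atan2(By, cos φ₁ + Bx) = 31.21517°

31.215°E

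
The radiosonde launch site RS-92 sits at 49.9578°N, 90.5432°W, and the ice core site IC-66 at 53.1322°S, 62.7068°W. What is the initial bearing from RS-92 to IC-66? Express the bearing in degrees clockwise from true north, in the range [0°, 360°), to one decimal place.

163.1°

Δλ = 27.8364°
y = sin Δλ · cos φ₂ = 0.280155
x = cos φ₁ sin φ₂ − sin φ₁ cos φ₂ cos Δλ = -0.920865
θ = atan2(y, x) = 163.0786° → 163.0786° (mod 360°)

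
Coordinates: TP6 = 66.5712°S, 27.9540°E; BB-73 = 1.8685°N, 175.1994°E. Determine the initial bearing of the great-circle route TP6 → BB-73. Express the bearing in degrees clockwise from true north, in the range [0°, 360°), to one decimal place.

144.5°

Δλ = 147.2454°
y = sin Δλ · cos φ₂ = 0.540754
x = cos φ₁ sin φ₂ − sin φ₁ cos φ₂ cos Δλ = -0.758285
θ = atan2(y, x) = 144.5063° → 144.5063° (mod 360°)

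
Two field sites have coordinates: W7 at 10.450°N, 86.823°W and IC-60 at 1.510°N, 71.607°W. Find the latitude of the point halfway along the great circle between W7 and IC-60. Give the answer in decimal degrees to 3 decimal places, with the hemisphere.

Bx = cos φ₂ cos Δλ = 0.964608,  By = cos φ₂ sin Δλ = 0.262368
φₘ = atan2(sin φ₁ + sin φ₂, √((cos φ₁ + Bx)² + By²)) = 6.03272°
λₘ = λ₁ + atan2(By, cos φ₁ + Bx) = -79.15233°

6.033°N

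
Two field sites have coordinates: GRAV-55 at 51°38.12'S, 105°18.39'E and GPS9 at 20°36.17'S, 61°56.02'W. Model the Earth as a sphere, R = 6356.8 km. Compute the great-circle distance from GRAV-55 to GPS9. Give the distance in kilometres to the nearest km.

11860 km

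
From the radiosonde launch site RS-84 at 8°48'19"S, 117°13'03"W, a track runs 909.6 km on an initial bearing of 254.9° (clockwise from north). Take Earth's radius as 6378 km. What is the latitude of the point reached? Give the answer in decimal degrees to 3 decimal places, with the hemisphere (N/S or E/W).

RS-84: φ = -8.80528°, λ = -117.21750°
δ = d/R = 909.6/6378 = 0.142615 rad
φ₂ = arcsin(sin φ₁ cos δ + cos φ₁ sin δ cos θ)
   = arcsin(-0.15308·0.98985 + 0.98821·0.14213·-0.26050) = -10.84265°
λ₂ = λ₁ + atan2(sin θ sin δ cos φ₁, cos δ − sin φ₁ sin φ₂) = -125.24910°

10.843°S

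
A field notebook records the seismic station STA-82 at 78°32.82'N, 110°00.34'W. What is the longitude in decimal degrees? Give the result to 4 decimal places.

110.0057°W

110° + 0.34′/60 = 110 + 0.00567 = 110.0057°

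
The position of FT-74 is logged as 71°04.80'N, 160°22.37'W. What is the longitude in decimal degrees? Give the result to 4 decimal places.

160° + 22.37′/60 = 160 + 0.37283 = 160.3728°

160.3728°W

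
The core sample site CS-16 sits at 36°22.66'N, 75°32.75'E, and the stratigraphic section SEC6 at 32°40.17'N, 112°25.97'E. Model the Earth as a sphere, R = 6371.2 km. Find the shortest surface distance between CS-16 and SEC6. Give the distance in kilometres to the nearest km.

CS-16: φ = +36.37767°, λ = +75.54583°
SEC6: φ = +32.66950°, λ = +112.43283°
Δφ = -3.7082°,  Δλ = 36.8870°
a = sin²(Δφ/2) + cos φ₁ cos φ₂ sin²(Δλ/2) = 0.068883
c = 2·arcsin(√a) = 0.531132 rad = 30.4316°
d = R·c = 6371.2 × 0.531132 = 3383.9 km

3384 km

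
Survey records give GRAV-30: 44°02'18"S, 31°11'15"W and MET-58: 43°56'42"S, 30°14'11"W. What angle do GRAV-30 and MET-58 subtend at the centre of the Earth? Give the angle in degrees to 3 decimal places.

GRAV-30: φ = -44.03833°, λ = -31.18750°
MET-58: φ = -43.94500°, λ = -30.23639°
Δφ = 0.0933°,  Δλ = 0.9511°
a = sin²(Δφ/2) + cos φ₁ cos φ₂ sin²(Δλ/2) = 0.000036
c = 2·arcsin(√a) = 0.012053 rad = 0.6906°

0.691°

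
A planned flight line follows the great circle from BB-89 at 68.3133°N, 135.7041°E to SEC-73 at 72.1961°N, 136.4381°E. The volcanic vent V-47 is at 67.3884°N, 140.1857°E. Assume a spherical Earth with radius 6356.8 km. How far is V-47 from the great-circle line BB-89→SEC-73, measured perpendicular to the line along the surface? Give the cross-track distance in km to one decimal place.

196.2 km

δ₁₃ = central angle BB-89→V-47 = 0.033608 rad  (haversine)
θ₁₃ = bearing BB-89→V-47 = 116.608°,  θ₁₂ = bearing BB-89→SEC-73 = 3.309°
dₓₜ = R·arcsin(sin δ₁₃ · sin(θ₁₃ − θ₁₂)) = 6356.8·arcsin(0.03360·sin(113.298°)) = 196.213 km
|dₓₜ| = 196.213 km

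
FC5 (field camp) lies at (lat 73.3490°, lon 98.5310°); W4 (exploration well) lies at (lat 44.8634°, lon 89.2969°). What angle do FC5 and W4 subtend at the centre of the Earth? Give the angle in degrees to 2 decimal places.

Δφ = -28.4856°,  Δλ = -9.2341°
a = sin²(Δφ/2) + cos φ₁ cos φ₂ sin²(Δλ/2) = 0.061847
c = 2·arcsin(√a) = 0.502658 rad = 28.8002°

28.80°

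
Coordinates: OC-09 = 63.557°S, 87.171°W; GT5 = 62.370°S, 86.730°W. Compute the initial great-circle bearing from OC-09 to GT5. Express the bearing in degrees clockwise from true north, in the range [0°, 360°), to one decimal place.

9.8°

Δλ = 0.4410°
y = sin Δλ · cos φ₂ = 0.003569
x = cos φ₁ sin φ₂ − sin φ₁ cos φ₂ cos Δλ = 0.020703
θ = atan2(y, x) = 9.7823° → 9.7823° (mod 360°)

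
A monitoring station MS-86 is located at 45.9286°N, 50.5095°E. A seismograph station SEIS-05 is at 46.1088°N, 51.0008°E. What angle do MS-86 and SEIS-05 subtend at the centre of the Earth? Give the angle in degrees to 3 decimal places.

Δφ = 0.1802°,  Δλ = 0.4913°
a = sin²(Δφ/2) + cos φ₁ cos φ₂ sin²(Δλ/2) = 0.000011
c = 2·arcsin(√a) = 0.006734 rad = 0.3858°

0.386°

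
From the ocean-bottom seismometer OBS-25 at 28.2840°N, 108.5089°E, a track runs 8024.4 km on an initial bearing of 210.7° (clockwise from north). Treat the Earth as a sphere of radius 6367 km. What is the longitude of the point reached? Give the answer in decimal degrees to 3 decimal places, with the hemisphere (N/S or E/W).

72.010°E

δ = d/R = 8024.4/6367 = 1.260311 rad
φ₂ = arcsin(sin φ₁ cos δ + cos φ₁ sin δ cos θ)
   = arcsin(0.47384·0.30552 + 0.88061·0.95219·-0.85985) = -35.18516°
λ₂ = λ₁ + atan2(sin θ sin δ cos φ₁, cos δ − sin φ₁ sin φ₂) = 72.01009°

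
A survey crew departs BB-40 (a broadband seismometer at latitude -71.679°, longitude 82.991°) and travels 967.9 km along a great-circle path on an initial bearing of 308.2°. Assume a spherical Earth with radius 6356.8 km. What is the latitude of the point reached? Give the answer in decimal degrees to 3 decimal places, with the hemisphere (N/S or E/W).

δ = d/R = 967.9/6356.8 = 0.152262 rad
φ₂ = arcsin(sin φ₁ cos δ + cos φ₁ sin δ cos θ)
   = arcsin(-0.94931·0.98843 + 0.31434·0.15167·0.61841) = -65.34597°
λ₂ = λ₁ + atan2(sin θ sin δ cos φ₁, cos δ − sin φ₁ sin φ₂) = 66.38771°

65.346°S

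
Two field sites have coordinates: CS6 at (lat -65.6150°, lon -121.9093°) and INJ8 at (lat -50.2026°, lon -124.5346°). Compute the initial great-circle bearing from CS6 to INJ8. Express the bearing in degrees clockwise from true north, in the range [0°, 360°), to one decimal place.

Δλ = -2.6253°
y = sin Δλ · cos φ₂ = -0.029318
x = cos φ₁ sin φ₂ − sin φ₁ cos φ₂ cos Δλ = 0.265153
θ = atan2(y, x) = -6.3096° → 353.6904° (mod 360°)

353.7°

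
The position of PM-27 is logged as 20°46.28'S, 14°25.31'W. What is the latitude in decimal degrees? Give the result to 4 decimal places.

20° + 46.28′/60 = 20 + 0.77133 = 20.7713°

20.7713°S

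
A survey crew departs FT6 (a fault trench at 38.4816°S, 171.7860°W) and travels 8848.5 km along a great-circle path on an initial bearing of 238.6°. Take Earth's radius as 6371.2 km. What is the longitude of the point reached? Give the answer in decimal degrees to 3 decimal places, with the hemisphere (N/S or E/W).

86.295°E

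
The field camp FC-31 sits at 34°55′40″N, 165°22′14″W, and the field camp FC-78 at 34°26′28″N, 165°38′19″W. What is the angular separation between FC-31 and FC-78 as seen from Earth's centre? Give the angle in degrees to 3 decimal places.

0.534°

FC-31: φ = +34.92778°, λ = -165.37056°
FC-78: φ = +34.44111°, λ = -165.63861°
Δφ = -0.4867°,  Δλ = -0.2681°
a = sin²(Δφ/2) + cos φ₁ cos φ₂ sin²(Δλ/2) = 0.000022
c = 2·arcsin(√a) = 0.009325 rad = 0.5343°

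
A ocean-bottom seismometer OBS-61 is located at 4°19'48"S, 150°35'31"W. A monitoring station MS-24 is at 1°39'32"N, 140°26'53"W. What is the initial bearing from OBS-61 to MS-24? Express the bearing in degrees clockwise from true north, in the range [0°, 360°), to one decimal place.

OBS-61: φ = -4.33000°, λ = -150.59194°
MS-24: φ = +1.65889°, λ = -140.44806°
Δλ = 10.1439°
y = sin Δλ · cos φ₂ = 0.176047
x = cos φ₁ sin φ₂ − sin φ₁ cos φ₂ cos Δλ = 0.103156
θ = atan2(y, x) = 59.6315° → 59.6315° (mod 360°)

59.6°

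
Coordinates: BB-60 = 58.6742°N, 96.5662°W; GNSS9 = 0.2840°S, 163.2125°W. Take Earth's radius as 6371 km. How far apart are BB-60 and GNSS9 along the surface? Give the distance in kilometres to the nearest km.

Δφ = -58.9582°,  Δλ = -66.6463°
a = sin²(Δφ/2) + cos φ₁ cos φ₂ sin²(Δλ/2) = 0.399072
c = 2·arcsin(√a) = 1.367543 rad = 78.3545°
d = R·c = 6371 × 1.367543 = 8712.6 km

8713 km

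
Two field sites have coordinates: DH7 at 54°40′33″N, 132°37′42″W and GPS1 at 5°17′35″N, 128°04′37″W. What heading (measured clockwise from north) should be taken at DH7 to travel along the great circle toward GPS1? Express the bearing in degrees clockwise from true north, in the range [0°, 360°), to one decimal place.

174.0°

DH7: φ = +54.67583°, λ = -132.62833°
GPS1: φ = +5.29306°, λ = -128.07694°
Δλ = 4.5514°
y = sin Δλ · cos φ₂ = 0.079015
x = cos φ₁ sin φ₂ − sin φ₁ cos φ₂ cos Δλ = -0.756514
θ = atan2(y, x) = 174.0373° → 174.0373° (mod 360°)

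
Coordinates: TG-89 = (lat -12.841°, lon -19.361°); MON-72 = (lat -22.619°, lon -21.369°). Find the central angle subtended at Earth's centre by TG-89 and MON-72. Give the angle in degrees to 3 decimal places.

Δφ = -9.7780°,  Δλ = -2.0080°
a = sin²(Δφ/2) + cos φ₁ cos φ₂ sin²(Δλ/2) = 0.007540
c = 2·arcsin(√a) = 0.173882 rad = 9.9627°

9.963°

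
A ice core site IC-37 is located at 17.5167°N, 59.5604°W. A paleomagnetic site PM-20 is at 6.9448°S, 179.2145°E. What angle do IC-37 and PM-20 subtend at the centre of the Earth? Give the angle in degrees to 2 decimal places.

121.81°

Δφ = -24.4615°,  Δλ = -121.2251°
a = sin²(Δφ/2) + cos φ₁ cos φ₂ sin²(Δλ/2) = 0.763564
c = 2·arcsin(√a) = 2.126015 rad = 121.8117°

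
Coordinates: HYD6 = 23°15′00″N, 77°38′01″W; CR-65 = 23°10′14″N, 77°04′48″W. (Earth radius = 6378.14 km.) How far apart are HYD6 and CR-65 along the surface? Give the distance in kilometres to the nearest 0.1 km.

HYD6: φ = +23.25000°, λ = -77.63361°
CR-65: φ = +23.17056°, λ = -77.08000°
Δφ = -0.0794°,  Δλ = 0.5536°
a = sin²(Δφ/2) + cos φ₁ cos φ₂ sin²(Δλ/2) = 0.000020
c = 2·arcsin(√a) = 0.008988 rad = 0.5150°
d = R·c = 6378.14 × 0.008988 = 57.3 km

57.3 km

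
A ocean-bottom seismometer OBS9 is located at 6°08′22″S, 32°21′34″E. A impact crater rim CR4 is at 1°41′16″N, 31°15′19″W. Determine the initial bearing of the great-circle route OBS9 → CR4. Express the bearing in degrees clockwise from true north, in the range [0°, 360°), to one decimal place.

274.9°

OBS9: φ = -6.13944°, λ = +32.35944°
CR4: φ = +1.68778°, λ = -31.25528°
Δλ = -63.6147°
y = sin Δλ · cos φ₂ = -0.895437
x = cos φ₁ sin φ₂ − sin φ₁ cos φ₂ cos Δλ = 0.076792
θ = atan2(y, x) = -85.0984° → 274.9016° (mod 360°)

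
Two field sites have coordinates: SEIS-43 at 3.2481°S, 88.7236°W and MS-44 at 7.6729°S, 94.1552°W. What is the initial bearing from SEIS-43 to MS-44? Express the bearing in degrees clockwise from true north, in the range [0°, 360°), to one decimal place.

Δλ = -5.4316°
y = sin Δλ · cos φ₂ = -0.093810
x = cos φ₁ sin φ₂ − sin φ₁ cos φ₂ cos Δλ = -0.077403
θ = atan2(y, x) = -129.5261° → 230.4739° (mod 360°)

230.5°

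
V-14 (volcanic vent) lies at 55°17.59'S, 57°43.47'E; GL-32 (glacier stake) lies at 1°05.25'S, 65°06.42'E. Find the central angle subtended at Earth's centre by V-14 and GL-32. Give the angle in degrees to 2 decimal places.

54.54°

V-14: φ = -55.29317°, λ = +57.72450°
GL-32: φ = -1.08750°, λ = +65.10700°
Δφ = 54.2057°,  Δλ = 7.3825°
a = sin²(Δφ/2) + cos φ₁ cos φ₂ sin²(Δλ/2) = 0.209921
c = 2·arcsin(√a) = 0.951873 rad = 54.5383°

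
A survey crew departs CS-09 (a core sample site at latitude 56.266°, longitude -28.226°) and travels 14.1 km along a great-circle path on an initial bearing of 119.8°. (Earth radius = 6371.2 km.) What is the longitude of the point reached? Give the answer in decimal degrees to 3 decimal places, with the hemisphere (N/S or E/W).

28.028°W

δ = d/R = 14.1/6371.2 = 0.002213 rad
φ₂ = arcsin(sin φ₁ cos δ + cos φ₁ sin δ cos θ)
   = arcsin(0.83162·1.00000 + 0.55534·0.00221·-0.49697) = 56.20283°
λ₂ = λ₁ + atan2(sin θ sin δ cos φ₁, cos δ − sin φ₁ sin φ₂) = -28.02819°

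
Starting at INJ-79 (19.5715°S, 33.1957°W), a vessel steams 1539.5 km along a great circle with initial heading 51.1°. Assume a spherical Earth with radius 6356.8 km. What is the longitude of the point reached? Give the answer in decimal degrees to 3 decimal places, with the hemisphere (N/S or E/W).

22.251°W

δ = d/R = 1539.5/6356.8 = 0.242182 rad
φ₂ = arcsin(sin φ₁ cos δ + cos φ₁ sin δ cos θ)
   = arcsin(-0.33498·0.97082 + 0.94222·0.23982·0.62796) = -10.56258°
λ₂ = λ₁ + atan2(sin θ sin δ cos φ₁, cos δ − sin φ₁ sin φ₂) = -22.25131°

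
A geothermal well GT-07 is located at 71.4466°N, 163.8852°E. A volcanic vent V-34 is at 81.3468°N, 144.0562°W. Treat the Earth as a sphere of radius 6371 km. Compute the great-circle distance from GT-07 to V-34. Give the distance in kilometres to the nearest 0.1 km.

Δφ = 9.9002°,  Δλ = 52.0586°
a = sin²(Δφ/2) + cos φ₁ cos φ₂ sin²(Δλ/2) = 0.016665
c = 2·arcsin(√a) = 0.258905 rad = 14.8342°
d = R·c = 6371 × 0.258905 = 1649.5 km

1649.5 km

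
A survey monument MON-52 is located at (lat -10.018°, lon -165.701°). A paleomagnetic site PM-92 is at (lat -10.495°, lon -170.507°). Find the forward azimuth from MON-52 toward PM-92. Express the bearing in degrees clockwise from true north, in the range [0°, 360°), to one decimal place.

Δλ = -4.8060°
y = sin Δλ · cos φ₂ = -0.082381
x = cos φ₁ sin φ₂ − sin φ₁ cos φ₂ cos Δλ = -0.008927
θ = atan2(y, x) = -96.1843° → 263.8157° (mod 360°)

263.8°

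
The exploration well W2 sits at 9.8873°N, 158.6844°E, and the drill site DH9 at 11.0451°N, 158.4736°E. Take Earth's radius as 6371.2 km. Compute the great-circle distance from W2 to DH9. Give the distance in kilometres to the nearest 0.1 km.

130.8 km

Δφ = 1.1578°,  Δλ = -0.2108°
a = sin²(Δφ/2) + cos φ₁ cos φ₂ sin²(Δλ/2) = 0.000105
c = 2·arcsin(√a) = 0.020529 rad = 1.1762°
d = R·c = 6371.2 × 0.020529 = 130.8 km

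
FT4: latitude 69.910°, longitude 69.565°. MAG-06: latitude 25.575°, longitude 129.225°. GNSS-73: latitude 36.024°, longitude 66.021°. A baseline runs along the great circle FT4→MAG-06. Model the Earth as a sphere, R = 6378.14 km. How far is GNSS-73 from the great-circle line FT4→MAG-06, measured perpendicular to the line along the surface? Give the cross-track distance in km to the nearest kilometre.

3640 km

δ₁₃ = central angle FT4→GNSS-73 = 0.592374 rad  (haversine)
θ₁₃ = bearing FT4→GNSS-73 = 185.137°,  θ₁₂ = bearing FT4→MAG-06 = 109.758°
dₓₜ = R·arcsin(sin δ₁₃ · sin(θ₁₃ − θ₁₂)) = 6378.14·arcsin(0.55833·sin(75.379°)) = 3640.237 km
|dₓₜ| = 3640.237 km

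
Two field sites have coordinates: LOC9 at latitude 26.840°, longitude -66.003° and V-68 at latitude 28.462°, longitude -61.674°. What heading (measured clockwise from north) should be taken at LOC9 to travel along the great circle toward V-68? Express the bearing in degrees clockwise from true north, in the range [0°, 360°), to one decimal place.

Δλ = 4.3290°
y = sin Δλ · cos φ₂ = 0.066360
x = cos φ₁ sin φ₂ − sin φ₁ cos φ₂ cos Δλ = 0.029438
θ = atan2(y, x) = 66.0775° → 66.0775° (mod 360°)

66.1°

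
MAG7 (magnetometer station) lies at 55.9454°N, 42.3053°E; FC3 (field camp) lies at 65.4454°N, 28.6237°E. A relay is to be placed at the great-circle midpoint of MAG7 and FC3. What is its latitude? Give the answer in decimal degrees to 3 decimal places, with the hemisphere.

Bx = cos φ₂ cos Δλ = 0.403769,  By = cos φ₂ sin Δλ = -0.098291
φₘ = atan2(sin φ₁ + sin φ₂, √((cos φ₁ + Bx)² + By²)) = 60.86595°
λₘ = λ₁ + atan2(By, cos φ₁ + Bx) = 36.48197°

60.866°N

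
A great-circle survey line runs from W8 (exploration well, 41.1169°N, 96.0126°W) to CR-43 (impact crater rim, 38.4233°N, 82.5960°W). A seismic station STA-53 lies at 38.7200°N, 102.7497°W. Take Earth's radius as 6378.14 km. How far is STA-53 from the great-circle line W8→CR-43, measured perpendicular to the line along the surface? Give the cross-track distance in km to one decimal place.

δ₁₃ = central angle W8→STA-53 = 0.099375 rad  (haversine)
θ₁₃ = bearing W8→STA-53 = 247.305°,  θ₁₂ = bearing W8→CR-43 = 100.269°
dₓₜ = R·arcsin(sin δ₁₃ · sin(θ₁₃ − θ₁₂)) = 6378.14·arcsin(0.09921·sin(147.035°)) = 344.479 km
|dₓₜ| = 344.479 km

344.5 km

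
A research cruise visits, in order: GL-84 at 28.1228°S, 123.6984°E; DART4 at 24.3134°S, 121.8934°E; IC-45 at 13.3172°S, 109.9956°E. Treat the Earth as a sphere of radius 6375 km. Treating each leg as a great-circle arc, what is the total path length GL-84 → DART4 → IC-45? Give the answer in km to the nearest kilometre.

2210 km

GL-84→DART4: c = 0.072240 rad, d = 460.53 km
DART4→IC-45: c = 0.274398 rad, d = 1749.29 km
Total = 460.53 + 1749.29 = 2209.82 km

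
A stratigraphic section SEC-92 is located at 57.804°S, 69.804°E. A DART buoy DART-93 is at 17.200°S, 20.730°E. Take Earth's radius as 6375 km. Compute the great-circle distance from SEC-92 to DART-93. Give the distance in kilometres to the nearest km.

Δφ = 40.6040°,  Δλ = -49.0740°
a = sin²(Δφ/2) + cos φ₁ cos φ₂ sin²(Δλ/2) = 0.208166
c = 2·arcsin(√a) = 0.947558 rad = 54.2911°
d = R·c = 6375 × 0.947558 = 6040.7 km

6041 km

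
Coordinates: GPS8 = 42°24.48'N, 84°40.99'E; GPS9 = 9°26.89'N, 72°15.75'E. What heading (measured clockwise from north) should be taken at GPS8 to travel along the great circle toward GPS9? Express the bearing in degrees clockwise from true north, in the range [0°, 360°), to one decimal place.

GPS8: φ = +42.40800°, λ = +84.68317°
GPS9: φ = +9.44817°, λ = +72.26250°
Δλ = -12.4207°
y = sin Δλ · cos φ₂ = -0.212170
x = cos φ₁ sin φ₂ − sin φ₁ cos φ₂ cos Δλ = -0.528480
θ = atan2(y, x) = -158.1259° → 201.8741° (mod 360°)

201.9°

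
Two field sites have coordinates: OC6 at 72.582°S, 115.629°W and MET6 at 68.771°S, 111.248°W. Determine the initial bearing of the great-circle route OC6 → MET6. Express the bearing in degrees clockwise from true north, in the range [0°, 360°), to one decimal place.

Δλ = 4.3810°
y = sin Δλ · cos φ₂ = 0.027660
x = cos φ₁ sin φ₂ − sin φ₁ cos φ₂ cos Δλ = 0.065456
θ = atan2(y, x) = 22.9076° → 22.9076° (mod 360°)

22.9°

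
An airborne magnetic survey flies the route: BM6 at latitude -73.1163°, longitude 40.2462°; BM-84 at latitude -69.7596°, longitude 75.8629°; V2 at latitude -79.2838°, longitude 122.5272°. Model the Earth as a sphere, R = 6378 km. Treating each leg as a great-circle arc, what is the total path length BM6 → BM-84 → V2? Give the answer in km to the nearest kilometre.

2961 km

BM6→BM-84: c = 0.202891 rad, d = 1294.04 km
BM-84→V2: c = 0.261382 rad, d = 1667.09 km
Total = 1294.04 + 1667.09 = 2961.13 km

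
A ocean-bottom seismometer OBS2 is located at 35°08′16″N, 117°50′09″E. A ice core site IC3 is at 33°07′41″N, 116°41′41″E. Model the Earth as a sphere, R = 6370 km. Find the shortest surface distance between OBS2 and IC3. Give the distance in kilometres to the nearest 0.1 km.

246.9 km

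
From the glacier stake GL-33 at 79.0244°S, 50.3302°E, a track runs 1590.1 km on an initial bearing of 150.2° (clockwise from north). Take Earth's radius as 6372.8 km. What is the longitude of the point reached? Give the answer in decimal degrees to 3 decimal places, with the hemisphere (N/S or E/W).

δ = d/R = 1590.1/6372.8 = 0.249514 rad
φ₂ = arcsin(sin φ₁ cos δ + cos φ₁ sin δ cos θ)
   = arcsin(-0.98171·0.96903 + 0.19039·0.24693·-0.86777) = -82.79527°
λ₂ = λ₁ + atan2(sin θ sin δ cos φ₁, cos δ − sin φ₁ sin φ₂) = 152.23201°

152.232°E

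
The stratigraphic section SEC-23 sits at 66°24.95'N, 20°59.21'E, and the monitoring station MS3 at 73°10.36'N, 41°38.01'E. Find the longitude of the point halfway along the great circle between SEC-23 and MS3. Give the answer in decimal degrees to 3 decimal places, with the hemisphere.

SEC-23: φ = +66.41583°, λ = +20.98683°
MS3: φ = +73.17267°, λ = +41.63350°
Bx = cos φ₂ cos Δλ = 0.270895,  By = cos φ₂ sin Δλ = 0.102075
φₘ = atan2(sin φ₁ + sin φ₂, √((cos φ₁ + Bx)² + By²)) = 70.08764°
λₘ = λ₁ + atan2(By, cos φ₁ + Bx) = 29.63666°

29.637°E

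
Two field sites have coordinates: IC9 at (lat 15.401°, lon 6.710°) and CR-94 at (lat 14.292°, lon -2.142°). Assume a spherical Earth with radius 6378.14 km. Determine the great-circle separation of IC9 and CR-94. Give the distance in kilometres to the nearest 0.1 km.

960.4 km

Δφ = -1.1090°,  Δλ = -8.8520°
a = sin²(Δφ/2) + cos φ₁ cos φ₂ sin²(Δλ/2) = 0.005658
c = 2·arcsin(√a) = 0.150575 rad = 8.6273°
d = R·c = 6378.14 × 0.150575 = 960.4 km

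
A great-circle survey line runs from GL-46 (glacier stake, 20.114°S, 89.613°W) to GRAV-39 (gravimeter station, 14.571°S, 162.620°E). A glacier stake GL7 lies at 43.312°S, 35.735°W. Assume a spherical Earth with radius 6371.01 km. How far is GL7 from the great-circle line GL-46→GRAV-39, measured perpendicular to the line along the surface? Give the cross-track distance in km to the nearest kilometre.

δ₁₃ = central angle GL-46→GL7 = 0.878016 rad  (haversine)
θ₁₃ = bearing GL-46→GL7 = 130.196°,  θ₁₂ = bearing GL-46→GRAV-39 = 249.872°
dₓₜ = R·arcsin(sin δ₁₃ · sin(θ₁₃ − θ₁₂)) = 6371.01·arcsin(0.76947·sin(-119.676°)) = -4665.228 km
|dₓₜ| = 4665.228 km

4665 km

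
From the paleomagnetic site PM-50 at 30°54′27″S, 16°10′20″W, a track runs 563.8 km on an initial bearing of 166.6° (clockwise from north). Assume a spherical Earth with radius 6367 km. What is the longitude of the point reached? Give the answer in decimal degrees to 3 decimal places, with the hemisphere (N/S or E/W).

14.724°W

PM-50: φ = -30.90750°, λ = -16.17222°
δ = d/R = 563.8/6367 = 0.088550 rad
φ₂ = arcsin(sin φ₁ cos δ + cos φ₁ sin δ cos θ)
   = arcsin(-0.51365·0.99608 + 0.85800·0.08843·-0.97278) = -35.83494°
λ₂ = λ₁ + atan2(sin θ sin δ cos φ₁, cos δ − sin φ₁ sin φ₂) = -14.72364°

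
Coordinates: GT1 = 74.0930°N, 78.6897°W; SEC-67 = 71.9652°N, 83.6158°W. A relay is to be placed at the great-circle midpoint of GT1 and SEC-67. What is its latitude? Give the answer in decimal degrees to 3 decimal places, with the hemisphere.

73.044°N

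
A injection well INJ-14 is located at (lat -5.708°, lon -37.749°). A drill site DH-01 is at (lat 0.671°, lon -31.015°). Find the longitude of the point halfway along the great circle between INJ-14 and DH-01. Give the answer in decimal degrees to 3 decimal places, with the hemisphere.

Bx = cos φ₂ cos Δλ = 0.993033,  By = cos φ₂ sin Δλ = 0.117252
φₘ = atan2(sin φ₁ + sin φ₂, √((cos φ₁ + Bx)² + By²)) = -2.52285°
λₘ = λ₁ + atan2(By, cos φ₁ + Bx) = -34.37374°

34.374°W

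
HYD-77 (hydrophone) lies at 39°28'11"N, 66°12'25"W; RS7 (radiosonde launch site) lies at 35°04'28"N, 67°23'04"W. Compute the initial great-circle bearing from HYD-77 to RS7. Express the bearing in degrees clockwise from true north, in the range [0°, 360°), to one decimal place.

HYD-77: φ = +39.46972°, λ = -66.20694°
RS7: φ = +35.07444°, λ = -67.38444°
Δλ = -1.1775°
y = sin Δλ · cos φ₂ = -0.016818
x = cos φ₁ sin φ₂ − sin φ₁ cos φ₂ cos Δλ = -0.076527
θ = atan2(y, x) = -167.6053° → 192.3947° (mod 360°)

192.4°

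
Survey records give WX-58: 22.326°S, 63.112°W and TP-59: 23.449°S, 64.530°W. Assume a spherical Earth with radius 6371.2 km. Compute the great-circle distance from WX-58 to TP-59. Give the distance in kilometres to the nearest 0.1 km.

191.6 km

Δφ = -1.1230°,  Δλ = -1.4180°
a = sin²(Δφ/2) + cos φ₁ cos φ₂ sin²(Δλ/2) = 0.000226
c = 2·arcsin(√a) = 0.030066 rad = 1.7227°
d = R·c = 6371.2 × 0.030066 = 191.6 km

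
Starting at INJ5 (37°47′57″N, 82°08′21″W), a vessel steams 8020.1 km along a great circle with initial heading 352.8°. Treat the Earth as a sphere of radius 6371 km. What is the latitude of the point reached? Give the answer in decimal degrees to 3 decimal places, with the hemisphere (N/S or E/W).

69.100°N

INJ5: φ = +37.79917°, λ = -82.13917°
δ = d/R = 8020.1/6371 = 1.258845 rad
φ₂ = arcsin(sin φ₁ cos δ + cos φ₁ sin δ cos θ)
   = arcsin(0.61290·0.30692 + 0.79016·0.95174·0.99211) = 69.10019°
λ₂ = λ₁ + atan2(sin θ sin δ cos φ₁, cos δ − sin φ₁ sin φ₂) = 117.39553°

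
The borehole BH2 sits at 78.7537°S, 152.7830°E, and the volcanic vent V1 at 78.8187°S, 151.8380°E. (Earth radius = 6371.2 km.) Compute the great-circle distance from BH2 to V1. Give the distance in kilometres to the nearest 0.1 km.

Δφ = -0.0650°,  Δλ = -0.9450°
a = sin²(Δφ/2) + cos φ₁ cos φ₂ sin²(Δλ/2) = 0.000003
c = 2·arcsin(√a) = 0.003402 rad = 0.1949°
d = R·c = 6371.2 × 0.003402 = 21.7 km

21.7 km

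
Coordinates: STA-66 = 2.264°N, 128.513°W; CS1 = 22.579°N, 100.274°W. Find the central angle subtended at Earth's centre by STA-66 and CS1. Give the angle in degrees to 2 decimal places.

Δφ = 20.3150°,  Δλ = 28.2390°
a = sin²(Δφ/2) + cos φ₁ cos φ₂ sin²(Δλ/2) = 0.086006
c = 2·arcsin(√a) = 0.595286 rad = 34.1074°

34.11°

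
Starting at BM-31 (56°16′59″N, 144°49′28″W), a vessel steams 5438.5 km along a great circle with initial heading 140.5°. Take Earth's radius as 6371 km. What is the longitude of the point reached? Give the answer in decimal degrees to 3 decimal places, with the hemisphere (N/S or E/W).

115.360°W

BM-31: φ = +56.28306°, λ = -144.82444°
δ = d/R = 5438.5/6371 = 0.853634 rad
φ₂ = arcsin(sin φ₁ cos δ + cos φ₁ sin δ cos θ)
   = arcsin(0.83179·0.65725 + 0.55509·0.75367·-0.77162) = 12.93694°
λ₂ = λ₁ + atan2(sin θ sin δ cos φ₁, cos δ − sin φ₁ sin φ₂) = -115.36017°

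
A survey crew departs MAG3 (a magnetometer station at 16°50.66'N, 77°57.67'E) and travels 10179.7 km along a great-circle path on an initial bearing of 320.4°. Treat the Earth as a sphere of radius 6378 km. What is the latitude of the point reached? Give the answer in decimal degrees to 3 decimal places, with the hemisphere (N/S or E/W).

MAG3: φ = +16.84433°, λ = +77.96117°
δ = d/R = 10179.7/6378 = 1.596065 rad
φ₂ = arcsin(sin φ₁ cos δ + cos φ₁ sin δ cos θ)
   = arcsin(0.28977·-0.02527 + 0.95710·0.99968·0.77051) = 46.87785°
λ₂ = λ₁ + atan2(sin θ sin δ cos φ₁, cos δ − sin φ₁ sin φ₂) = -33.25620°

46.878°N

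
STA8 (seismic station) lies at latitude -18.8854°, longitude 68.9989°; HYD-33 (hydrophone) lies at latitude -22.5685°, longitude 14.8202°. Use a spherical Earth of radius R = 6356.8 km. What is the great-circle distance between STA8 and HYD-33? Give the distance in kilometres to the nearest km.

Δφ = -3.6831°,  Δλ = -54.1787°
a = sin²(Δφ/2) + cos φ₁ cos φ₂ sin²(Δλ/2) = 0.182215
c = 2·arcsin(√a) = 0.882049 rad = 50.5377°
d = R·c = 6356.8 × 0.882049 = 5607.0 km

5607 km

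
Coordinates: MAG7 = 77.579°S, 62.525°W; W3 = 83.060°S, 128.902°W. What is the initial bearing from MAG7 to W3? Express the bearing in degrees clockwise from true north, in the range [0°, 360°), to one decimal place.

Δλ = -66.3770°
y = sin Δλ · cos φ₂ = -0.110705
x = cos φ₁ sin φ₂ − sin φ₁ cos φ₂ cos Δλ = -0.166232
θ = atan2(y, x) = -146.3378° → 213.6622° (mod 360°)

213.7°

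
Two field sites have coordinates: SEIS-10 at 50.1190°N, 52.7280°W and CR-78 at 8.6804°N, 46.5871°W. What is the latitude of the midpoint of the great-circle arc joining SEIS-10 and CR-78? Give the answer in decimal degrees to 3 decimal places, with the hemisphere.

29.433°N

Bx = cos φ₂ cos Δλ = 0.982873,  By = cos φ₂ sin Δλ = 0.105749
φₘ = atan2(sin φ₁ + sin φ₂, √((cos φ₁ + Bx)² + By²)) = 29.43331°
λₘ = λ₁ + atan2(By, cos φ₁ + Bx) = -49.00254°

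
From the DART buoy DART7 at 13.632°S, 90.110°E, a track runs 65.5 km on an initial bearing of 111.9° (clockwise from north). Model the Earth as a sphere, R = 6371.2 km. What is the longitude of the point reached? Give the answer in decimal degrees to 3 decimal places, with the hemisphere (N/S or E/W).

90.673°E

δ = d/R = 65.5/6371.2 = 0.010281 rad
φ₂ = arcsin(sin φ₁ cos δ + cos φ₁ sin δ cos θ)
   = arcsin(-0.23568·0.99995 + 0.97183·0.01028·-0.37299) = -13.85107°
λ₂ = λ₁ + atan2(sin θ sin δ cos φ₁, cos δ − sin φ₁ sin φ₂) = 90.67290°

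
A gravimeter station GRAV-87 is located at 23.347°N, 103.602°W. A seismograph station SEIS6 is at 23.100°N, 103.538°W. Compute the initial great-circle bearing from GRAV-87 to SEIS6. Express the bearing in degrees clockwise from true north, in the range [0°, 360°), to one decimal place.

Δλ = 0.0640°
y = sin Δλ · cos φ₂ = 0.001027
x = cos φ₁ sin φ₂ − sin φ₁ cos φ₂ cos Δλ = -0.004311
θ = atan2(y, x) = 166.5938° → 166.5938° (mod 360°)

166.6°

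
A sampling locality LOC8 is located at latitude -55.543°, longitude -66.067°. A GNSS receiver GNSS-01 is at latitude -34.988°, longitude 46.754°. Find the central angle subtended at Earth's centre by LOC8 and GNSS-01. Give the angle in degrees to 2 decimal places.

72.96°

Δφ = 20.5550°,  Δλ = 112.8210°
a = sin²(Δφ/2) + cos φ₁ cos φ₂ sin²(Δλ/2) = 0.353491
c = 2·arcsin(√a) = 1.273414 rad = 72.9613°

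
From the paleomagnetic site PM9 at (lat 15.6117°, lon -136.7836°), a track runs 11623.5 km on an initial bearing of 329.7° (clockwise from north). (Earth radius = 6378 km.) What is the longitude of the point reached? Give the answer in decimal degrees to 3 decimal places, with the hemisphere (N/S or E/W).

89.646°E

δ = d/R = 11623.5/6378 = 1.822437 rad
φ₂ = arcsin(sin φ₁ cos δ + cos φ₁ sin δ cos θ)
   = arcsin(0.26912·-0.24899 + 0.96311·0.96851·0.86340) = 47.59068°
λ₂ = λ₁ + atan2(sin θ sin δ cos φ₁, cos δ − sin φ₁ sin φ₂) = 89.64596°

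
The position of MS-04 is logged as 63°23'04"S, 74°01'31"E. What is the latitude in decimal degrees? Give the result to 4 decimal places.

63.3844°S

63° + 23′/60 + 4″/3600 = 63 + 0.38333 + 0.00111 = 63.3844°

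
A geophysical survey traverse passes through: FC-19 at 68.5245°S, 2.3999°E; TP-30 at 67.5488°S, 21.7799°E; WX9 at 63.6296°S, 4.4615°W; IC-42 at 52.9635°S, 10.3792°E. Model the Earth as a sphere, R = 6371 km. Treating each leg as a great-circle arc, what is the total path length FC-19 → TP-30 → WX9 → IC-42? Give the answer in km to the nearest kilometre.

3542 km

FC-19→TP-30: c = 0.127105 rad, d = 809.79 km
TP-30→WX9: c = 0.199431 rad, d = 1270.58 km
WX9→IC-42: c = 0.229422 rad, d = 1461.65 km
Total = 809.79 + 1270.58 + 1461.65 = 3542.01 km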